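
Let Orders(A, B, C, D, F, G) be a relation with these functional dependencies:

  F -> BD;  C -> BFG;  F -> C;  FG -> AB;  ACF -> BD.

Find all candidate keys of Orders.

{C}⁺: C→BFG adds B, F, G; FG→AB adds A; ACF→BD adds D → {A, B, C, D, F, G}.
{F}⁺: F→BD adds B, D; F→C adds C; C→BFG adds G; FG→AB adds A → {A, B, C, D, F, G}.

C, F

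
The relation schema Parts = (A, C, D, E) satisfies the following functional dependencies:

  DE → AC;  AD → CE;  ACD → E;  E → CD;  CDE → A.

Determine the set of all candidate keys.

(E), (A, D)

{E}⁺: E→CD adds C, D; CDE→A adds A → {A, C, D, E}.
{A, D}⁺: AD→CE adds C, E → {A, C, D, E}. Minimal: {D}⁺ = {D}; {A}⁺ = {A} — none reach the full schema.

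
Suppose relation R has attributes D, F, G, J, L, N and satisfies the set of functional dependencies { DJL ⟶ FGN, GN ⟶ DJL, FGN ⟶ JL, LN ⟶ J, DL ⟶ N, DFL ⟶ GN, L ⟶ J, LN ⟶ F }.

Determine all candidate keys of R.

{D, L}⁺: DL→N adds N; L→J adds J; LN→F adds F; DJL→FGN adds G → {D, F, G, J, L, N}. Minimal: {L}⁺ = {J, L}; {D}⁺ = {D} — none reach the full schema.
{G, N}⁺: GN→DJL adds D, J, L; LN→F adds F → {D, F, G, J, L, N}. Minimal: {N}⁺ = {N}; {G}⁺ = {G} — none reach the full schema.

(D, L), (G, N)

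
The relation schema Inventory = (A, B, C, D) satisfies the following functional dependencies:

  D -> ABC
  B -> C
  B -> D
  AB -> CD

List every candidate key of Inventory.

{B}, {D}

{B}⁺: B→C adds C; B→D adds D; D→ABC adds A → {A, B, C, D}.
{D}⁺: D→ABC adds A, B, C → {A, B, C, D}.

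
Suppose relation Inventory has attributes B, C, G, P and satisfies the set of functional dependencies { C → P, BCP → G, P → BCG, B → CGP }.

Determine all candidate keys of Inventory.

{B}⁺: B→CGP adds C, G, P → {B, C, G, P}.
{C}⁺: C→P adds P; P→BCG adds B, G → {B, C, G, P}.
{P}⁺: P→BCG adds B, C, G → {B, C, G, P}.
Any other superkey contains one of these as a subset, so there are no further candidate keys.

{B}, {C}, {P}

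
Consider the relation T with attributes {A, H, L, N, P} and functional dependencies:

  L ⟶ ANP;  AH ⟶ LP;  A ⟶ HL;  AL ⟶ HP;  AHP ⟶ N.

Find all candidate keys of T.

{A}⁺: A→HL adds H, L; AL→HP adds P; AHP→N adds N → {A, H, L, N, P}.
{L}⁺: L→ANP adds A, N, P; A→HL adds H → {A, H, L, N, P}.
Any other superkey contains one of these as a subset, so there are no further candidate keys.

{A}; {L}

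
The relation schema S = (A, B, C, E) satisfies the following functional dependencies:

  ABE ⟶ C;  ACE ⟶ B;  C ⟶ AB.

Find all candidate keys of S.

Attribute E never appears on the right-hand side of any dependency, so E must belong to every candidate key.
{E}⁺ = {E}, which is not all of the schema, so we must add further attributes.
{C, E}⁺: C→AB adds A, B → {A, B, C, E}.
{A, B, E}⁺: ABE→C adds C → {A, B, C, E}.
Any other superkey contains one of these as a subset, so there are no further candidate keys.

{C, E}, {A, B, E}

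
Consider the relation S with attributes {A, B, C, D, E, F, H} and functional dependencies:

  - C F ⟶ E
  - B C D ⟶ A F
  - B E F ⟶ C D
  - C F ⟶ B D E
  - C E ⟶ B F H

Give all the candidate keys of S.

{C, E}⁺: CE→BFH adds B, F, H; BEF→CD adds D; BCD→AF adds A → {A, B, C, D, E, F, H}. Minimal: {E}⁺ = {E}; {C}⁺ = {C} — none reach the full schema.
{C, F}⁺: CF→E adds E; CF→BDE adds B, D; CE→BFH adds H; BCD→AF adds A → {A, B, C, D, E, F, H}. Minimal: {F}⁺ = {F}; {C}⁺ = {C} — none reach the full schema.
{B, C, D}⁺: BCD→AF adds A, F; CF→BDE adds E; CE→BFH adds H → {A, B, C, D, E, F, H}. Minimal: {C, D}⁺ = {C, D}; {B, D}⁺ = {B, D}; {B, C}⁺ = {B, C} — none reach the full schema.
{B, E, F}⁺: BEF→CD adds C, D; CE→BFH adds H; BCD→AF adds A → {A, B, C, D, E, F, H}. Minimal: {E, F}⁺ = {E, F}; {B, F}⁺ = {B, F}; {B, E}⁺ = {B, E} — none reach the full schema.

CE, CF, BCD, BEF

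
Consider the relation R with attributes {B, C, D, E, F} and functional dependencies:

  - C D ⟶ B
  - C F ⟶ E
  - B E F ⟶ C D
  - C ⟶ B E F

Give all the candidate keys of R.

{C}⁺: C→BEF adds B, E, F; BEF→CD adds D → {B, C, D, E, F}.
{B, E, F}⁺: BEF→CD adds C, D → {B, C, D, E, F}. Minimal: {E, F}⁺ = {E, F}; {B, F}⁺ = {B, F}; {B, E}⁺ = {B, E} — none reach the full schema.
Any other superkey contains one of these as a subset, so there are no further candidate keys.

C, BEF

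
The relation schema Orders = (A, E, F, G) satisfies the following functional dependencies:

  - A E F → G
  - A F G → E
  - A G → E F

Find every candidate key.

Attribute A never appears on the right-hand side of any dependency, so A must belong to every candidate key.
{A}⁺ = {A}, which is not all of the schema, so we must add further attributes.
{A, G}⁺: AG→EF adds E, F → {A, E, F, G}. Minimal: {G}⁺ = {G}; {A}⁺ = {A} — none reach the full schema.
{A, E, F}⁺: AEF→G adds G → {A, E, F, G}. Minimal: {E, F}⁺ = {E, F}; {A, F}⁺ = {A, F}; {A, E}⁺ = {A, E} — none reach the full schema.

(A, G); (A, E, F)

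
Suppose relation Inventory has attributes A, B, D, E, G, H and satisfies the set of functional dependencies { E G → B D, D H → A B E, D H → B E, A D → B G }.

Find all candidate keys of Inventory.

{D, H}, {E, G, H}

Attribute H never appears on the right-hand side of any dependency, so H must belong to every candidate key.
{H}⁺ = {H}, which is not all of the schema, so we must add further attributes.
{D, H}⁺: DH→ABE adds A, B, E; AD→BG adds G → {A, B, D, E, G, H}. Minimal: {H}⁺ = {H}; {D}⁺ = {D} — none reach the full schema.
{E, G, H}⁺: EG→BD adds B, D; DH→ABE adds A → {A, B, D, E, G, H}. Minimal: {G, H}⁺ = {G, H}; {E, H}⁺ = {E, H}; {E, G}⁺ = {B, D, E, G} — none reach the full schema.
Any other superkey contains one of these as a subset, so there are no further candidate keys.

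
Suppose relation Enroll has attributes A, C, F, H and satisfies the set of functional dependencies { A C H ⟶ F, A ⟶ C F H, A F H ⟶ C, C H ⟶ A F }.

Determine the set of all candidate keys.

{A}⁺: A→CFH adds C, F, H → {A, C, F, H}.
{C, H}⁺: CH→AF adds A, F → {A, C, F, H}.

{A}, {C, H}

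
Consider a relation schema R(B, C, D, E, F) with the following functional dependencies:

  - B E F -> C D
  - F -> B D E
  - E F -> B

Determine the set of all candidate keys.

{F}⁺: F→BDE adds B, D, E; BEF→CD adds C → {B, C, D, E, F}.
No other minimal superkey exists.

(F)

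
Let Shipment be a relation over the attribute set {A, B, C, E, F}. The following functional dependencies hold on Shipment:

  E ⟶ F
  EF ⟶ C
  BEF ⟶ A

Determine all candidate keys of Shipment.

{B, E}

{B, E}⁺: E→F adds F; EF→C adds C; BEF→A adds A → {A, B, C, E, F}. Minimal: {E}⁺ = {C, E, F}; {B}⁺ = {B} — none reach the full schema.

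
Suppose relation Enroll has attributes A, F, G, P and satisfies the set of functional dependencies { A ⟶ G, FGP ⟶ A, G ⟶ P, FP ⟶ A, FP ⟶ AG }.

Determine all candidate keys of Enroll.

Attribute F never appears on the right-hand side of any dependency, so F must belong to every candidate key.
{F}⁺ = {F}, which is not all of the schema, so we must add further attributes.
{A, F}⁺: A→G adds G; G→P adds P → {A, F, G, P}. Minimal: {F}⁺ = {F}; {A}⁺ = {A, G, P} — none reach the full schema.
{F, G}⁺: G→P adds P; FP→A adds A → {A, F, G, P}. Minimal: {G}⁺ = {G, P}; {F}⁺ = {F} — none reach the full schema.
{F, P}⁺: FP→A adds A; FP→AG adds G → {A, F, G, P}. Minimal: {P}⁺ = {P}; {F}⁺ = {F} — none reach the full schema.
Any other superkey contains one of these as a subset, so there are no further candidate keys.

{A, F}; {F, G}; {F, P}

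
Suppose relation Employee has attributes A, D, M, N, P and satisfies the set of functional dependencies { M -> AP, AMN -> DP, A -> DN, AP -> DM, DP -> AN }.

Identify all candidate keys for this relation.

{M}; {A, P}; {D, P}

{M}⁺: M→AP adds A, P; A→DN adds D, N → {A, D, M, N, P}.
{A, P}⁺: A→DN adds D, N; AP→DM adds M → {A, D, M, N, P}. Minimal: {P}⁺ = {P}; {A}⁺ = {A, D, N} — none reach the full schema.
{D, P}⁺: DP→AN adds A, N; AP→DM adds M → {A, D, M, N, P}. Minimal: {P}⁺ = {P}; {D}⁺ = {D} — none reach the full schema.
Any other superkey contains one of these as a subset, so there are no further candidate keys.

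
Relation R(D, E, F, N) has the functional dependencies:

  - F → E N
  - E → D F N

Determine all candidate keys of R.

(E), (F)

{E}⁺: E→DFN adds D, F, N → {D, E, F, N}.
{F}⁺: F→EN adds E, N; E→DFN adds D → {D, E, F, N}.
Any other superkey contains one of these as a subset, so there are no further candidate keys.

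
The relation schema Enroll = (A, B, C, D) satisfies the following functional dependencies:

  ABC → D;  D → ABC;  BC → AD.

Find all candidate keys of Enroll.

{D}, {B, C}

{D}⁺: D→ABC adds A, B, C → {A, B, C, D}.
{B, C}⁺: BC→AD adds A, D → {A, B, C, D}. Minimal: {C}⁺ = {C}; {B}⁺ = {B} — none reach the full schema.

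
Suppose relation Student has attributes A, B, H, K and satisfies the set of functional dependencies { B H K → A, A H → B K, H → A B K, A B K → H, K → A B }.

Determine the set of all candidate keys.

{H}⁺: H→ABK adds A, B, K → {A, B, H, K}.
{K}⁺: K→AB adds A, B; ABK→H adds H → {A, B, H, K}.
Any other superkey contains one of these as a subset, so there are no further candidate keys.

{H}, {K}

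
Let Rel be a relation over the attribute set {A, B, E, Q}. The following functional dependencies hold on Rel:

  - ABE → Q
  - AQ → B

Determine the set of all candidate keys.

ABE; AEQ

Attributes A, E never appear on any right-hand side, so every candidate key must contain {A, E}.
{A, E}⁺ = {A, E}, which is not all of the schema, so we must add further attributes.
{A, B, E}⁺: ABE→Q adds Q → {A, B, E, Q}. Minimal: {B, E}⁺ = {B, E}; {A, E}⁺ = {A, E}; {A, B}⁺ = {A, B} — none reach the full schema.
{A, E, Q}⁺: AQ→B adds B → {A, B, E, Q}. Minimal: {E, Q}⁺ = {E, Q}; {A, Q}⁺ = {A, B, Q}; {A, E}⁺ = {A, E} — none reach the full schema.
Any other superkey contains one of these as a subset, so there are no further candidate keys.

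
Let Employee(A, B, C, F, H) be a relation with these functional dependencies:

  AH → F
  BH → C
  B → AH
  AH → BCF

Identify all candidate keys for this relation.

{B}⁺: B→AH adds A, H; AH→BCF adds C, F → {A, B, C, F, H}.
{A, H}⁺: AH→F adds F; AH→BCF adds B, C → {A, B, C, F, H}. Minimal: {H}⁺ = {H}; {A}⁺ = {A} — none reach the full schema.
Any other superkey contains one of these as a subset, so there are no further candidate keys.

(B); (A, H)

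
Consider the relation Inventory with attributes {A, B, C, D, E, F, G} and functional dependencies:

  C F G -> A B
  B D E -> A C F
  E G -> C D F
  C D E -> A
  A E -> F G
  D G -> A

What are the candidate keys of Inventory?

Attribute E never appears on the right-hand side of any dependency, so E must belong to every candidate key.
{E}⁺ = {E}, which is not all of the schema, so we must add further attributes.
{A, E}⁺: AE→FG adds F, G; EG→CDF adds C, D; CFG→AB adds B → {A, B, C, D, E, F, G}. Minimal: {E}⁺ = {E}; {A}⁺ = {A} — none reach the full schema.
{E, G}⁺: EG→CDF adds C, D, F; CDE→A adds A; CFG→AB adds B → {A, B, C, D, E, F, G}. Minimal: {G}⁺ = {G}; {E}⁺ = {E} — none reach the full schema.
{B, D, E}⁺: BDE→ACF adds A, C, F; AE→FG adds G → {A, B, C, D, E, F, G}. Minimal: {D, E}⁺ = {D, E}; {B, E}⁺ = {B, E}; {B, D}⁺ = {B, D} — none reach the full schema.
{C, D, E}⁺: CDE→A adds A; AE→FG adds F, G; CFG→AB adds B → {A, B, C, D, E, F, G}. Minimal: {D, E}⁺ = {D, E}; {C, E}⁺ = {C, E}; {C, D}⁺ = {C, D} — none reach the full schema.

{A, E}, {E, G}, {B, D, E}, {C, D, E}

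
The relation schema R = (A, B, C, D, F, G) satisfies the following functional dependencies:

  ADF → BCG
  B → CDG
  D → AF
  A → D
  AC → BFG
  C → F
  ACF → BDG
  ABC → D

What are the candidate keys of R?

{A}; {B}; {D}

{A}⁺: A→D adds D; D→AF adds F; ADF→BCG adds B, C, G → {A, B, C, D, F, G}.
{B}⁺: B→CDG adds C, D, G; D→AF adds A, F → {A, B, C, D, F, G}.
{D}⁺: D→AF adds A, F; ADF→BCG adds B, C, G → {A, B, C, D, F, G}.
Any other superkey contains one of these as a subset, so there are no further candidate keys.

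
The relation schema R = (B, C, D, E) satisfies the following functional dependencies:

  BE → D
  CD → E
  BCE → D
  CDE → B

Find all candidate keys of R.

Attribute C never appears on the right-hand side of any dependency, so C must belong to every candidate key.
{C}⁺ = {C}, which is not all of the schema, so we must add further attributes.
{C, D}⁺: CD→E adds E; CDE→B adds B → {B, C, D, E}. Minimal: {D}⁺ = {D}; {C}⁺ = {C} — none reach the full schema.
{B, C, E}⁺: BE→D adds D → {B, C, D, E}. Minimal: {C, E}⁺ = {C, E}; {B, E}⁺ = {B, D, E}; {B, C}⁺ = {B, C} — none reach the full schema.

(C, D), (B, C, E)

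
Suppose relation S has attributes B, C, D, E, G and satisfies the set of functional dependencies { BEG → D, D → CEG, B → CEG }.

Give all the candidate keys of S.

B

Attribute B never appears on the right-hand side of any dependency, so B must belong to every candidate key.
{B}⁺ = {B, C, D, E, G}, which is all of the schema, so {B} is the only candidate key.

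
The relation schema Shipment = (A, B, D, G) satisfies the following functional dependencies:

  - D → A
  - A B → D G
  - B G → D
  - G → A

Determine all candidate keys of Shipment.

AB; BD; BG

Attribute B never appears on the right-hand side of any dependency, so B must belong to every candidate key.
{B}⁺ = {B}, which is not all of the schema, so we must add further attributes.
{A, B}⁺: AB→DG adds D, G → {A, B, D, G}. Minimal: {B}⁺ = {B}; {A}⁺ = {A} — none reach the full schema.
{B, D}⁺: D→A adds A; AB→DG adds G → {A, B, D, G}. Minimal: {D}⁺ = {A, D}; {B}⁺ = {B} — none reach the full schema.
{B, G}⁺: BG→D adds D; G→A adds A → {A, B, D, G}. Minimal: {G}⁺ = {A, G}; {B}⁺ = {B} — none reach the full schema.
Any other superkey contains one of these as a subset, so there are no further candidate keys.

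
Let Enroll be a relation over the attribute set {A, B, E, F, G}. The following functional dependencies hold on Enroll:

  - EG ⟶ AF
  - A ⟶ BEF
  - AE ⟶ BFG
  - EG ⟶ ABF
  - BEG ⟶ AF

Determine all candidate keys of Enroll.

{A}, {E, G}

{A}⁺: A→BEF adds B, E, F; AE→BFG adds G → {A, B, E, F, G}.
{E, G}⁺: EG→AF adds A, F; A→BEF adds B → {A, B, E, F, G}. Minimal: {G}⁺ = {G}; {E}⁺ = {E} — none reach the full schema.
Any other superkey contains one of these as a subset, so there are no further candidate keys.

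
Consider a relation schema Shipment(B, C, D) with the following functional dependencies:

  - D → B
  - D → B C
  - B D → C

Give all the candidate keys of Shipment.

(D)

Attribute D never appears on the right-hand side of any dependency, so D must belong to every candidate key.
{D}⁺ = {B, C, D}, which is all of the schema, so {D} is the only candidate key.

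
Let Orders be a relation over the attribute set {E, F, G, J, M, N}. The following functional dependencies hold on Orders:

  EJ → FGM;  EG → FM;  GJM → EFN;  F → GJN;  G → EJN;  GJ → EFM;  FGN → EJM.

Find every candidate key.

{F}⁺: F→GJN adds G, J, N; G→EJN adds E; GJ→EFM adds M → {E, F, G, J, M, N}.
{G}⁺: G→EJN adds E, J, N; GJ→EFM adds F, M → {E, F, G, J, M, N}.
{E, J}⁺: EJ→FGM adds F, G, M; GJM→EFN adds N → {E, F, G, J, M, N}. Minimal: {J}⁺ = {J}; {E}⁺ = {E} — none reach the full schema.

{F}, {G}, {E, J}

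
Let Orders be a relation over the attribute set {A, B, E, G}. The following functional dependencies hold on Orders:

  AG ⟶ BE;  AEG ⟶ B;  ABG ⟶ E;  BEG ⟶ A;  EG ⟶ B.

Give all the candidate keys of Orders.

{A, G}, {E, G}

Attribute G never appears on the right-hand side of any dependency, so G must belong to every candidate key.
{G}⁺ = {G}, which is not all of the schema, so we must add further attributes.
{A, G}⁺: AG→BE adds B, E → {A, B, E, G}. Minimal: {G}⁺ = {G}; {A}⁺ = {A} — none reach the full schema.
{E, G}⁺: EG→B adds B; BEG→A adds A → {A, B, E, G}. Minimal: {G}⁺ = {G}; {E}⁺ = {E} — none reach the full schema.
Any other superkey contains one of these as a subset, so there are no further candidate keys.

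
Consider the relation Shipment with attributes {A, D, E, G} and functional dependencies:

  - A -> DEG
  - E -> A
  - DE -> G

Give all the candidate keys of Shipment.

{A}⁺: A→DEG adds D, E, G → {A, D, E, G}.
{E}⁺: E→A adds A; A→DEG adds D, G → {A, D, E, G}.
Any other superkey contains one of these as a subset, so there are no further candidate keys.

(A); (E)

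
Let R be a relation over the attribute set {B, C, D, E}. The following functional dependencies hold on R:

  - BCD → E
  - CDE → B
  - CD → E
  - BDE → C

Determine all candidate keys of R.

Attribute D never appears on the right-hand side of any dependency, so D must belong to every candidate key.
{D}⁺ = {D}, which is not all of the schema, so we must add further attributes.
{C, D}⁺: CD→E adds E; CDE→B adds B → {B, C, D, E}.
{B, D, E}⁺: BDE→C adds C → {B, C, D, E}.
Any other superkey contains one of these as a subset, so there are no further candidate keys.

CD, BDE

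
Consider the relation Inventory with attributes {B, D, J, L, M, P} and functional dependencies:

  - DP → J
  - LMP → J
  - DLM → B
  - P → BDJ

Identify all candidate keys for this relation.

{L, M, P}

Attributes L, M, P never appear on any right-hand side, so every candidate key must contain {L, M, P}.
{L, M, P}⁺ = {B, D, J, L, M, P}, which is all of the schema, so {L, M, P} is the only candidate key.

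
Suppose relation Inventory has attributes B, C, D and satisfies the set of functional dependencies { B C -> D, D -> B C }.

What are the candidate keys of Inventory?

{D}⁺: D→BC adds B, C → {B, C, D}.
{B, C}⁺: BC→D adds D → {B, C, D}. Minimal: {C}⁺ = {C}; {B}⁺ = {B} — none reach the full schema.
Any other superkey contains one of these as a subset, so there are no further candidate keys.

D, BC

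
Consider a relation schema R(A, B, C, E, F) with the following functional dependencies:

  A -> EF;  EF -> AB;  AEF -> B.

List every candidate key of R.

Attribute C never appears on the right-hand side of any dependency, so C must belong to every candidate key.
{C}⁺ = {C}, which is not all of the schema, so we must add further attributes.
{A, C}⁺: A→EF adds E, F; EF→AB adds B → {A, B, C, E, F}.
{C, E, F}⁺: EF→AB adds A, B → {A, B, C, E, F}.
Any other superkey contains one of these as a subset, so there are no further candidate keys.

(A, C), (C, E, F)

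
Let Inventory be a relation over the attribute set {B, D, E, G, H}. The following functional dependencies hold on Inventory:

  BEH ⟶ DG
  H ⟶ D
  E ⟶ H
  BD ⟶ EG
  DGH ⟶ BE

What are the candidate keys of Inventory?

{B, D}⁺: BD→EG adds E, G; E→H adds H → {B, D, E, G, H}. Minimal: {D}⁺ = {D}; {B}⁺ = {B} — none reach the full schema.
{B, E}⁺: E→H adds H; BEH→DG adds D, G → {B, D, E, G, H}. Minimal: {E}⁺ = {D, E, H}; {B}⁺ = {B} — none reach the full schema.
{B, H}⁺: H→D adds D; BD→EG adds E, G → {B, D, E, G, H}. Minimal: {H}⁺ = {D, H}; {B}⁺ = {B} — none reach the full schema.
{E, G}⁺: E→H adds H; H→D adds D; DGH→BE adds B → {B, D, E, G, H}. Minimal: {G}⁺ = {G}; {E}⁺ = {D, E, H} — none reach the full schema.
{G, H}⁺: H→D adds D; DGH→BE adds B, E → {B, D, E, G, H}. Minimal: {H}⁺ = {D, H}; {G}⁺ = {G} — none reach the full schema.
Any other superkey contains one of these as a subset, so there are no further candidate keys.

{B, D}, {B, E}, {B, H}, {E, G}, {G, H}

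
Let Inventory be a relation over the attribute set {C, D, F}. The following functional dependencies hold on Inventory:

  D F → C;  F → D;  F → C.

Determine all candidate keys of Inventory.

{F}⁺: F→D adds D; F→C adds C → {C, D, F}.

F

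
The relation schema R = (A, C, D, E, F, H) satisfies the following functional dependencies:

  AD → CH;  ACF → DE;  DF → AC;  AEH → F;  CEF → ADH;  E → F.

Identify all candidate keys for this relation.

{C, E}⁺: E→F adds F; CEF→ADH adds A, D, H → {A, C, D, E, F, H}. Minimal: {E}⁺ = {E, F}; {C}⁺ = {C} — none reach the full schema.
{D, E}⁺: E→F adds F; DF→AC adds A, C; CEF→ADH adds H → {A, C, D, E, F, H}. Minimal: {E}⁺ = {E, F}; {D}⁺ = {D} — none reach the full schema.
{D, F}⁺: DF→AC adds A, C; AD→CH adds H; ACF→DE adds E → {A, C, D, E, F, H}. Minimal: {F}⁺ = {F}; {D}⁺ = {D} — none reach the full schema.
{A, C, F}⁺: ACF→DE adds D, E; CEF→ADH adds H → {A, C, D, E, F, H}. Minimal: {C, F}⁺ = {C, F}; {A, F}⁺ = {A, F}; {A, C}⁺ = {A, C} — none reach the full schema.
Any other superkey contains one of these as a subset, so there are no further candidate keys.

{C, E}; {D, E}; {D, F}; {A, C, F}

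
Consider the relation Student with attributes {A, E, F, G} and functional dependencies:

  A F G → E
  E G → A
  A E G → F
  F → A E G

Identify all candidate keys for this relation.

(F), (E, G)

{F}⁺: F→AEG adds A, E, G → {A, E, F, G}.
{E, G}⁺: EG→A adds A; AEG→F adds F → {A, E, F, G}. Minimal: {G}⁺ = {G}; {E}⁺ = {E} — none reach the full schema.
Any other superkey contains one of these as a subset, so there are no further candidate keys.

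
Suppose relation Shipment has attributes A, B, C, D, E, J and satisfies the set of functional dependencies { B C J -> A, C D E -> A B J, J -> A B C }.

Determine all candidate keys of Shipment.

Attributes D, E never appear on any right-hand side, so every candidate key must contain {D, E}.
{D, E}⁺ = {D, E}, which is not all of the schema, so we must add further attributes.
{C, D, E}⁺: CDE→ABJ adds A, B, J → {A, B, C, D, E, J}.
{D, E, J}⁺: J→ABC adds A, B, C → {A, B, C, D, E, J}.

CDE; DEJ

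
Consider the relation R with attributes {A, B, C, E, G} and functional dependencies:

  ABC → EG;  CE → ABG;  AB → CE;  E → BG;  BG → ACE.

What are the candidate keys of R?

{E}⁺: E→BG adds B, G; BG→ACE adds A, C → {A, B, C, E, G}.
{A, B}⁺: AB→CE adds C, E; E→BG adds G → {A, B, C, E, G}. Minimal: {B}⁺ = {B}; {A}⁺ = {A} — none reach the full schema.
{B, G}⁺: BG→ACE adds A, C, E → {A, B, C, E, G}. Minimal: {G}⁺ = {G}; {B}⁺ = {B} — none reach the full schema.
Any other superkey contains one of these as a subset, so there are no further candidate keys.

{E}, {A, B}, {B, G}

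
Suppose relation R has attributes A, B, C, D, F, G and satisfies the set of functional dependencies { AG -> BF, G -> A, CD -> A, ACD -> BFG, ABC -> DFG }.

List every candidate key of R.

Attribute C never appears on the right-hand side of any dependency, so C must belong to every candidate key.
{C}⁺ = {C}, which is not all of the schema, so we must add further attributes.
{C, D}⁺: CD→A adds A; ACD→BFG adds B, F, G → {A, B, C, D, F, G}. Minimal: {D}⁺ = {D}; {C}⁺ = {C} — none reach the full schema.
{C, G}⁺: G→A adds A; AG→BF adds B, F; ABC→DFG adds D → {A, B, C, D, F, G}. Minimal: {G}⁺ = {A, B, F, G}; {C}⁺ = {C} — none reach the full schema.
{A, B, C}⁺: ABC→DFG adds D, F, G → {A, B, C, D, F, G}. Minimal: {B, C}⁺ = {B, C}; {A, C}⁺ = {A, C}; {A, B}⁺ = {A, B} — none reach the full schema.
Any other superkey contains one of these as a subset, so there are no further candidate keys.

{C, D}, {C, G}, {A, B, C}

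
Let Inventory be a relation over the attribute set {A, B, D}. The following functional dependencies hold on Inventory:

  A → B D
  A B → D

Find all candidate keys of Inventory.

{A}⁺: A→BD adds B, D → {A, B, D}.
No other minimal superkey exists.

{A}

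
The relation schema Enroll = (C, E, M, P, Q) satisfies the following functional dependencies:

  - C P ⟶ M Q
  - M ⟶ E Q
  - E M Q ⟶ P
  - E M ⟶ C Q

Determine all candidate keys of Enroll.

{M}⁺: M→EQ adds E, Q; EMQ→P adds P; EM→CQ adds C → {C, E, M, P, Q}.
{C, P}⁺: CP→MQ adds M, Q; M→EQ adds E → {C, E, M, P, Q}. Minimal: {P}⁺ = {P}; {C}⁺ = {C} — none reach the full schema.

{M}; {C, P}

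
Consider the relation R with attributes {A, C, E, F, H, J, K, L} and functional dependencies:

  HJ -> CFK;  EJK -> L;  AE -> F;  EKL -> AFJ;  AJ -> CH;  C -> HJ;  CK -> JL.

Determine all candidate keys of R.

Attribute E never appears on the right-hand side of any dependency, so E must belong to every candidate key.
{E}⁺ = {E}, which is not all of the schema, so we must add further attributes.
{C, E}⁺: C→HJ adds H, J; HJ→CFK adds F, K; EJK→L adds L; EKL→AFJ adds A → {A, C, E, F, H, J, K, L}. Minimal: {E}⁺ = {E}; {C}⁺ = {C, F, H, J, K, L} — none reach the full schema.
{A, E, J}⁺: AE→F adds F; AJ→CH adds C, H; HJ→CFK adds K; EJK→L adds L → {A, C, E, F, H, J, K, L}. Minimal: {E, J}⁺ = {E, J}; {A, J}⁺ = {A, C, F, H, J, K, L}; {A, E}⁺ = {A, E, F} — none reach the full schema.
{E, H, J}⁺: HJ→CFK adds C, F, K; EJK→L adds L; EKL→AFJ adds A → {A, C, E, F, H, J, K, L}. Minimal: {H, J}⁺ = {C, F, H, J, K, L}; {E, J}⁺ = {E, J}; {E, H}⁺ = {E, H} — none reach the full schema.
{E, J, K}⁺: EJK→L adds L; EKL→AFJ adds A, F; AJ→CH adds C, H → {A, C, E, F, H, J, K, L}. Minimal: {J, K}⁺ = {J, K}; {E, K}⁺ = {E, K}; {E, J}⁺ = {E, J} — none reach the full schema.
{E, K, L}⁺: EKL→AFJ adds A, F, J; AJ→CH adds C, H → {A, C, E, F, H, J, K, L}. Minimal: {K, L}⁺ = {K, L}; {E, L}⁺ = {E, L}; {E, K}⁺ = {E, K} — none reach the full schema.

CE, AEJ, EHJ, EJK, EKL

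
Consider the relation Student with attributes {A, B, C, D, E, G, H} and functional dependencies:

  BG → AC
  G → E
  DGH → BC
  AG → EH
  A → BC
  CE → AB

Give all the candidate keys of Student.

Attributes D, G never appear on any right-hand side, so every candidate key must contain {D, G}.
{D, G}⁺ = {D, E, G}, which is not all of the schema, so we must add further attributes.
{A, D, G}⁺: G→E adds E; AG→EH adds H; A→BC adds B, C → {A, B, C, D, E, G, H}.
{B, D, G}⁺: BG→AC adds A, C; G→E adds E; AG→EH adds H → {A, B, C, D, E, G, H}.
{C, D, G}⁺: G→E adds E; CE→AB adds A, B; AG→EH adds H → {A, B, C, D, E, G, H}.
{D, G, H}⁺: G→E adds E; DGH→BC adds B, C; CE→AB adds A → {A, B, C, D, E, G, H}.

(A, D, G), (B, D, G), (C, D, G), (D, G, H)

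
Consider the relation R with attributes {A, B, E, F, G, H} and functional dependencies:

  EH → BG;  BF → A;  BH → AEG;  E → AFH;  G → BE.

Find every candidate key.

{E}⁺: E→AFH adds A, F, H; EH→BG adds B, G → {A, B, E, F, G, H}.
{G}⁺: G→BE adds B, E; E→AFH adds A, F, H → {A, B, E, F, G, H}.
{B, H}⁺: BH→AEG adds A, E, G; E→AFH adds F → {A, B, E, F, G, H}. Minimal: {H}⁺ = {H}; {B}⁺ = {B} — none reach the full schema.

(E), (G), (B, H)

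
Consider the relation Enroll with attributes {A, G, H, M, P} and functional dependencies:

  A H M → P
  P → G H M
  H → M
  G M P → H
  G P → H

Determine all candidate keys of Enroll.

{A, H}; {A, P}

Attribute A never appears on the right-hand side of any dependency, so A must belong to every candidate key.
{A}⁺ = {A}, which is not all of the schema, so we must add further attributes.
{A, H}⁺: H→M adds M; AHM→P adds P; P→GHM adds G → {A, G, H, M, P}.
{A, P}⁺: P→GHM adds G, H, M → {A, G, H, M, P}.
Any other superkey contains one of these as a subset, so there are no further candidate keys.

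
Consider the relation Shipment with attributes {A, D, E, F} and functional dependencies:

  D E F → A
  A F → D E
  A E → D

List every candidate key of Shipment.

Attribute F never appears on the right-hand side of any dependency, so F must belong to every candidate key.
{F}⁺ = {F}, which is not all of the schema, so we must add further attributes.
{A, F}⁺: AF→DE adds D, E → {A, D, E, F}.
{D, E, F}⁺: DEF→A adds A → {A, D, E, F}.
Any other superkey contains one of these as a subset, so there are no further candidate keys.

(A, F); (D, E, F)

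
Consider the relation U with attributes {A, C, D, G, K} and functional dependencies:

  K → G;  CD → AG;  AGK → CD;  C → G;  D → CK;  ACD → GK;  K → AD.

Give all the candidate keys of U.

{D}⁺: D→CK adds C, K; K→AD adds A; K→G adds G → {A, C, D, G, K}.
{K}⁺: K→G adds G; K→AD adds A, D; AGK→CD adds C → {A, C, D, G, K}.
Any other superkey contains one of these as a subset, so there are no further candidate keys.

{D}; {K}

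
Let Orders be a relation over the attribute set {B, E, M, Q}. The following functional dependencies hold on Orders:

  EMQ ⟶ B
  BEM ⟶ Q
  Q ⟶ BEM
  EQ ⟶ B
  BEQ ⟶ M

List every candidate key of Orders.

Q; BEM

{Q}⁺: Q→BEM adds B, E, M → {B, E, M, Q}.
{B, E, M}⁺: BEM→Q adds Q → {B, E, M, Q}. Minimal: {E, M}⁺ = {E, M}; {B, M}⁺ = {B, M}; {B, E}⁺ = {B, E} — none reach the full schema.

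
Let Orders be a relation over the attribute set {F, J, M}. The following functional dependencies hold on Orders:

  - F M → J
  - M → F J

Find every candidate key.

{M}

Attribute M never appears on the right-hand side of any dependency, so M must belong to every candidate key.
{M}⁺ = {F, J, M}, which is all of the schema, so {M} is the only candidate key.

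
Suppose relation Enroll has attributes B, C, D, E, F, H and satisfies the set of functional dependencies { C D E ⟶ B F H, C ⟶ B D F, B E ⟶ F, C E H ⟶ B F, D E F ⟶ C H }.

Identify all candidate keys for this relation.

{C, E}, {B, D, E}, {D, E, F}

Attribute E never appears on the right-hand side of any dependency, so E must belong to every candidate key.
{E}⁺ = {E}, which is not all of the schema, so we must add further attributes.
{C, E}⁺: C→BDF adds B, D, F; DEF→CH adds H → {B, C, D, E, F, H}. Minimal: {E}⁺ = {E}; {C}⁺ = {B, C, D, F} — none reach the full schema.
{B, D, E}⁺: BE→F adds F; DEF→CH adds C, H → {B, C, D, E, F, H}. Minimal: {D, E}⁺ = {D, E}; {B, E}⁺ = {B, E, F}; {B, D}⁺ = {B, D} — none reach the full schema.
{D, E, F}⁺: DEF→CH adds C, H; CDE→BFH adds B → {B, C, D, E, F, H}. Minimal: {E, F}⁺ = {E, F}; {D, F}⁺ = {D, F}; {D, E}⁺ = {D, E} — none reach the full schema.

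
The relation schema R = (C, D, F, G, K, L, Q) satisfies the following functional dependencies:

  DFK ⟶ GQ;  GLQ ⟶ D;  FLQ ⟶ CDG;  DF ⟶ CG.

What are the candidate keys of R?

Attributes F, K, L never appear on any right-hand side, so every candidate key must contain {F, K, L}.
{F, K, L}⁺ = {F, K, L}, which is not all of the schema, so we must add further attributes.
{D, F, K, L}⁺: DFK→GQ adds G, Q; FLQ→CDG adds C → {C, D, F, G, K, L, Q}.
{F, K, L, Q}⁺: FLQ→CDG adds C, D, G → {C, D, F, G, K, L, Q}.
Any other superkey contains one of these as a subset, so there are no further candidate keys.

(D, F, K, L); (F, K, L, Q)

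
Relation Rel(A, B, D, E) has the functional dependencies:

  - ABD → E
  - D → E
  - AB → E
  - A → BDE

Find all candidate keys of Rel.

Attribute A never appears on the right-hand side of any dependency, so A must belong to every candidate key.
{A}⁺ = {A, B, D, E}, which is all of the schema, so {A} is the only candidate key.

{A}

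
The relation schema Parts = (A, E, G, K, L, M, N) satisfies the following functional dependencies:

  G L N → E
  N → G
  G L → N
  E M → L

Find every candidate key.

(A, E, G, K, M); (A, E, K, M, N); (A, G, K, L, M); (A, K, L, M, N)

Attributes A, K, M never appear on any right-hand side, so every candidate key must contain {A, K, M}.
{A, K, M}⁺ = {A, K, M}, which is not all of the schema, so we must add further attributes.
{A, E, G, K, M}⁺: EM→L adds L; GL→N adds N → {A, E, G, K, L, M, N}. Minimal: {E, G, K, M}⁺ = {E, G, K, L, M, N}; {A, G, K, M}⁺ = {A, G, K, M}; {A, E, K, M}⁺ = {A, E, K, L, M}; … — none reach the full schema.
{A, E, K, M, N}⁺: N→G adds G; EM→L adds L → {A, E, G, K, L, M, N}. Minimal: {E, K, M, N}⁺ = {E, G, K, L, M, N}; {A, K, M, N}⁺ = {A, G, K, M, N}; {A, E, M, N}⁺ = {A, E, G, L, M, N}; … — none reach the full schema.
{A, G, K, L, M}⁺: GL→N adds N; GLN→E adds E → {A, E, G, K, L, M, N}. Minimal: {G, K, L, M}⁺ = {E, G, K, L, M, N}; {A, K, L, M}⁺ = {A, K, L, M}; {A, G, L, M}⁺ = {A, E, G, L, M, N}; … — none reach the full schema.
{A, K, L, M, N}⁺: N→G adds G; GLN→E adds E → {A, E, G, K, L, M, N}. Minimal: {K, L, M, N}⁺ = {E, G, K, L, M, N}; {A, L, M, N}⁺ = {A, E, G, L, M, N}; {A, K, M, N}⁺ = {A, G, K, M, N}; … — none reach the full schema.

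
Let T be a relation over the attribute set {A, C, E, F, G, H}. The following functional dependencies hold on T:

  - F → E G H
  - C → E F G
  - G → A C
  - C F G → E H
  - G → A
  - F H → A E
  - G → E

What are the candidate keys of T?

{C}⁺: C→EFG adds E, F, G; G→AC adds A; CFG→EH adds H → {A, C, E, F, G, H}.
{F}⁺: F→EGH adds E, G, H; G→AC adds A, C → {A, C, E, F, G, H}.
{G}⁺: G→AC adds A, C; G→E adds E; C→EFG adds F; CFG→EH adds H → {A, C, E, F, G, H}.

C; F; G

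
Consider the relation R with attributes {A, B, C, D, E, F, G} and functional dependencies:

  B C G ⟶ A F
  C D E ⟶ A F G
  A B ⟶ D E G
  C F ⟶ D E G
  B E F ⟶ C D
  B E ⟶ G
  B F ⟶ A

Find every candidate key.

Attribute B never appears on the right-hand side of any dependency, so B must belong to every candidate key.
{B}⁺ = {B}, which is not all of the schema, so we must add further attributes.
{B, F}⁺: BF→A adds A; AB→DEG adds D, E, G; BEF→CD adds C → {A, B, C, D, E, F, G}. Minimal: {F}⁺ = {F}; {B}⁺ = {B} — none reach the full schema.
{A, B, C}⁺: AB→DEG adds D, E, G; BCG→AF adds F → {A, B, C, D, E, F, G}. Minimal: {B, C}⁺ = {B, C}; {A, C}⁺ = {A, C}; {A, B}⁺ = {A, B, D, E, G} — none reach the full schema.
{B, C, E}⁺: BE→G adds G; BCG→AF adds A, F; AB→DEG adds D → {A, B, C, D, E, F, G}. Minimal: {C, E}⁺ = {C, E}; {B, E}⁺ = {B, E, G}; {B, C}⁺ = {B, C} — none reach the full schema.
{B, C, G}⁺: BCG→AF adds A, F; AB→DEG adds D, E → {A, B, C, D, E, F, G}. Minimal: {C, G}⁺ = {C, G}; {B, G}⁺ = {B, G}; {B, C}⁺ = {B, C} — none reach the full schema.

(B, F); (A, B, C); (B, C, E); (B, C, G)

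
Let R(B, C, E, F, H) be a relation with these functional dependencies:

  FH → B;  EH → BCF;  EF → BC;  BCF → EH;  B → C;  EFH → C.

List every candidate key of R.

(B, F); (E, F); (E, H); (F, H)

{B, F}⁺: B→C adds C; BCF→EH adds E, H → {B, C, E, F, H}. Minimal: {F}⁺ = {F}; {B}⁺ = {B, C} — none reach the full schema.
{E, F}⁺: EF→BC adds B, C; BCF→EH adds H → {B, C, E, F, H}. Minimal: {F}⁺ = {F}; {E}⁺ = {E} — none reach the full schema.
{E, H}⁺: EH→BCF adds B, C, F → {B, C, E, F, H}. Minimal: {H}⁺ = {H}; {E}⁺ = {E} — none reach the full schema.
{F, H}⁺: FH→B adds B; B→C adds C; BCF→EH adds E → {B, C, E, F, H}. Minimal: {H}⁺ = {H}; {F}⁺ = {F} — none reach the full schema.
Any other superkey contains one of these as a subset, so there are no further candidate keys.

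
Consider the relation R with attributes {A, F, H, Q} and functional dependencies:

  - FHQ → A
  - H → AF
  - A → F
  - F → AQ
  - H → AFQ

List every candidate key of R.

{H}⁺: H→AF adds A, F; F→AQ adds Q → {A, F, H, Q}.

H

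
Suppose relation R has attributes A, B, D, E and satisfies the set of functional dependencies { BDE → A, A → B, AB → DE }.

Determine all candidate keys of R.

{A}, {B, D, E}

{A}⁺: A→B adds B; AB→DE adds D, E → {A, B, D, E}.
{B, D, E}⁺: BDE→A adds A → {A, B, D, E}. Minimal: {D, E}⁺ = {D, E}; {B, E}⁺ = {B, E}; {B, D}⁺ = {B, D} — none reach the full schema.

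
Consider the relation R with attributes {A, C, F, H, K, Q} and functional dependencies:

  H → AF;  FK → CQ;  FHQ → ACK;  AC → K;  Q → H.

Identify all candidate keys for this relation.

Q, CH, FK, HK, ACF

{Q}⁺: Q→H adds H; H→AF adds A, F; FHQ→ACK adds C, K → {A, C, F, H, K, Q}.
{C, H}⁺: H→AF adds A, F; AC→K adds K; FK→CQ adds Q → {A, C, F, H, K, Q}.
{F, K}⁺: FK→CQ adds C, Q; Q→H adds H; H→AF adds A → {A, C, F, H, K, Q}.
{H, K}⁺: H→AF adds A, F; FK→CQ adds C, Q → {A, C, F, H, K, Q}.
{A, C, F}⁺: AC→K adds K; FK→CQ adds Q; Q→H adds H → {A, C, F, H, K, Q}.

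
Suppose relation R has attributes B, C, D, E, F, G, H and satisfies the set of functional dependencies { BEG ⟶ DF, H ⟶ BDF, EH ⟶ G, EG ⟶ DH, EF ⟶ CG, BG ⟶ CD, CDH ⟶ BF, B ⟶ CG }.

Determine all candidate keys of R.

{B, E}, {E, F}, {E, G}, {E, H}

{B, E}⁺: B→CG adds C, G; BEG→DF adds D, F; EG→DH adds H → {B, C, D, E, F, G, H}. Minimal: {E}⁺ = {E}; {B}⁺ = {B, C, D, G} — none reach the full schema.
{E, F}⁺: EF→CG adds C, G; EG→DH adds D, H; CDH→BF adds B → {B, C, D, E, F, G, H}. Minimal: {F}⁺ = {F}; {E}⁺ = {E} — none reach the full schema.
{E, G}⁺: EG→DH adds D, H; H→BDF adds B, F; EF→CG adds C → {B, C, D, E, F, G, H}. Minimal: {G}⁺ = {G}; {E}⁺ = {E} — none reach the full schema.
{E, H}⁺: H→BDF adds B, D, F; EH→G adds G; EF→CG adds C → {B, C, D, E, F, G, H}. Minimal: {H}⁺ = {B, C, D, F, G, H}; {E}⁺ = {E} — none reach the full schema.
Any other superkey contains one of these as a subset, so there are no further candidate keys.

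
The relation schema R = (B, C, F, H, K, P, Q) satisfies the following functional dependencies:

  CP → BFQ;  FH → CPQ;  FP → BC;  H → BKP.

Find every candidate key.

CH, FH

Attribute H never appears on the right-hand side of any dependency, so H must belong to every candidate key.
{H}⁺ = {B, H, K, P}, which is not all of the schema, so we must add further attributes.
{C, H}⁺: H→BKP adds B, K, P; CP→BFQ adds F, Q → {B, C, F, H, K, P, Q}.
{F, H}⁺: FH→CPQ adds C, P, Q; FP→BC adds B; H→BKP adds K → {B, C, F, H, K, P, Q}.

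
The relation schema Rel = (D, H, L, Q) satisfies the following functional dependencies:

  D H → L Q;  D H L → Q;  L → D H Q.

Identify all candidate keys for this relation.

{L}⁺: L→DHQ adds D, H, Q → {D, H, L, Q}.
{D, H}⁺: DH→LQ adds L, Q → {D, H, L, Q}.

{L}; {D, H}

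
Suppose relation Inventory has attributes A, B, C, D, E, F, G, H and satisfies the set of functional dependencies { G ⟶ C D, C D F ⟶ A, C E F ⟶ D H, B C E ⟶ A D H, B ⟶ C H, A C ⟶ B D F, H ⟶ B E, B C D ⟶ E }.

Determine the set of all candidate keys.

{A, G}; {B, G}; {F, G}; {G, H}

Attribute G never appears on the right-hand side of any dependency, so G must belong to every candidate key.
{G}⁺ = {C, D, G}, which is not all of the schema, so we must add further attributes.
{A, G}⁺: G→CD adds C, D; AC→BDF adds B, F; BCD→E adds E; CEF→DH adds H → {A, B, C, D, E, F, G, H}. Minimal: {G}⁺ = {C, D, G}; {A}⁺ = {A} — none reach the full schema.
{B, G}⁺: G→CD adds C, D; B→CH adds H; H→BE adds E; BCE→ADH adds A; AC→BDF adds F → {A, B, C, D, E, F, G, H}. Minimal: {G}⁺ = {C, D, G}; {B}⁺ = {A, B, C, D, E, F, H} — none reach the full schema.
{F, G}⁺: G→CD adds C, D; CDF→A adds A; AC→BDF adds B; BCD→E adds E; CEF→DH adds H → {A, B, C, D, E, F, G, H}. Minimal: {G}⁺ = {C, D, G}; {F}⁺ = {F} — none reach the full schema.
{G, H}⁺: G→CD adds C, D; H→BE adds B, E; BCE→ADH adds A; AC→BDF adds F → {A, B, C, D, E, F, G, H}. Minimal: {H}⁺ = {A, B, C, D, E, F, H}; {G}⁺ = {C, D, G} — none reach the full schema.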